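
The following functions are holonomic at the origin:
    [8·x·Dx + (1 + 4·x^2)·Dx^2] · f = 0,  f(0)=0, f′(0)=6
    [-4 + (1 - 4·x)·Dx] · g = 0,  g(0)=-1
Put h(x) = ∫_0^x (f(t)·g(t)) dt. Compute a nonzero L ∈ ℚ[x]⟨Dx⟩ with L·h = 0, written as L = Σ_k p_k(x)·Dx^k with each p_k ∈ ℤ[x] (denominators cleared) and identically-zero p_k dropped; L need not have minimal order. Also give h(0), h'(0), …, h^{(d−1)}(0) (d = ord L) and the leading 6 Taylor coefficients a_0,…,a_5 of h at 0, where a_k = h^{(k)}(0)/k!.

L = 32·x·Dx + (8 - 8·x + 64·x^2)·Dx^2 + (-1 + 4·x - 4·x^2 + 16·x^3)·Dx^3  (order 3).
h: a_k = 0, 0, -3, -8, -22, -352/5, …
ICs: h(0) = 0, h′(0) = 0, h′′(0) = -6.

f: a_k = 0, 6, 0, -8, 0, 96/5, …
g: a_k = -1, -4, -16, -64, -256, -1024, …
L₀ := L_f ⊗_s L_g (sym. prod.), ord ≤ 2.
h=∫h₀ ⇒ L = L₀·Dx.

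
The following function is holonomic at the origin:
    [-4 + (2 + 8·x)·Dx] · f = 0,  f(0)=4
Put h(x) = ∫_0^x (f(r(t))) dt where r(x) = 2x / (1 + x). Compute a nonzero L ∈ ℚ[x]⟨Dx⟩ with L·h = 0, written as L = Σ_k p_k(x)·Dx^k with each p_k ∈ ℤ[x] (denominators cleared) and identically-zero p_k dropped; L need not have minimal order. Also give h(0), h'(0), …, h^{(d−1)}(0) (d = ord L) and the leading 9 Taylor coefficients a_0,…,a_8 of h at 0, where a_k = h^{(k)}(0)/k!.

L = -4·Dx + (1 + 10·x + 9·x^2)·Dx^2  (order 2).
h: a_k = 0, 4, 8, -16, 52, -1136/5, 1176, -47280/7, 41610, …
ICs: h(0) = 0, h′(0) = 4.

f: a_k = 4, 8, -8, 16, -40, 112, -336, 1056, -3432, …
Change of var in L_f (x↦r) gives L₀.
h=∫₀ˣh₀: take L = L₀·Dx.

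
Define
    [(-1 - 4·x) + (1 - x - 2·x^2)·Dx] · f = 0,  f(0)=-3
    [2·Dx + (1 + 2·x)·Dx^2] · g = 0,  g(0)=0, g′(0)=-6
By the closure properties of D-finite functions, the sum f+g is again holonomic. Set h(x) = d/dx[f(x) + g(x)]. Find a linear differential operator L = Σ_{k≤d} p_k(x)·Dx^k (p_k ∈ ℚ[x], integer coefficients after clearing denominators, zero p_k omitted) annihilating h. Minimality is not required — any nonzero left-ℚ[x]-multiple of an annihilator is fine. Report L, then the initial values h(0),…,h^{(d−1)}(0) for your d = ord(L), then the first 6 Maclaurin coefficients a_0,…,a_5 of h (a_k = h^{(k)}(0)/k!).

L = (54 + 228·x + 432·x^2 + 288·x^3 + 192·x^4) + (11 + 124·x + 464·x^2 + 704·x^3 + 592·x^4 + 320·x^5)·Dx + (-4 - 19·x - 17·x^2 + 42·x^3 + 116·x^4 + 136·x^5 + 64·x^6)·Dx^2  (order 2).
h: a_k = -9, -6, -69, -84, -411, -582, …
ICs: h(0) = -9, h′(0) = -6.

f: a_k = -3, -3, -9, -15, -33, -63, …
g: a_k = 0, -6, 6, -8, 12, -96/5, …
f+g: L₀ = lclm(L_f,L_g), ord ≤ 1+2.
h=h₀': d/dx-closure on L₀ ⇒ L.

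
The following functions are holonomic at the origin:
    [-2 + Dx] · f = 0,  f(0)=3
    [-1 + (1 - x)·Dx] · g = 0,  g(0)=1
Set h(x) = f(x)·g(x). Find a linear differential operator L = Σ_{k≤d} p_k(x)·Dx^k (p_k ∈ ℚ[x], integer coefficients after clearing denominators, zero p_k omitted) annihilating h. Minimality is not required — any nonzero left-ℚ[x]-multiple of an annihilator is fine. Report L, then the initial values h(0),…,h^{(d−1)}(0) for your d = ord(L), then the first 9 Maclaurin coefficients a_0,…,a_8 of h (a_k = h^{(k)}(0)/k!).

f: a_k = 3, 6, 6, 4, 2, 4/5, 4/15, 8/105, 2/105, …
g: a_k = 1, 1, 1, 1, 1, 1, 1, 1, 1, …
Product ⇒ symmetric product L₀, ord ≤ 1.
L = (3 - 2·x) + (-1 + x)·Dx  (order 1).
h: a_k = 3, 9, 15, 19, 21, 109/5, 331/15, 155/7, 2327/105, …
ICs: h(0) = 3.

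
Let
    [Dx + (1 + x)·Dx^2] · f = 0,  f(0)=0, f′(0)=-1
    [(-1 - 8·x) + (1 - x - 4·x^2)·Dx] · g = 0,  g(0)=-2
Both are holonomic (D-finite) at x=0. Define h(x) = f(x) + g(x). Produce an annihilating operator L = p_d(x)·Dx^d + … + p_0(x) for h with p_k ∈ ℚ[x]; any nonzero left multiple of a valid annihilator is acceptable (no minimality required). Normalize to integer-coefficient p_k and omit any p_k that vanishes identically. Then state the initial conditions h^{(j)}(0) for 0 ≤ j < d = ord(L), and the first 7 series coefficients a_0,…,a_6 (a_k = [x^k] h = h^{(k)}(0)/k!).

L = (-74 - 562·x - 1120·x^2 - 1728·x^3 - 768·x^4)·Dx + (-52 - 576·x - 1636·x^2 - 3264·x^3 - 3488·x^4 - 1280·x^5)·Dx^2 + (11 + 41·x + 53·x^2 - 185·x^3 - 704·x^4 - 752·x^5 - 256·x^6)·Dx^3  (order 3).
h: a_k = -2, -3, -19/2, -55/3, -231/4, -651/5, -2171/6, …
ICs: h(0) = -2, h′(0) = -3, h′′(0) = -19.

f: a_k = 0, -1, 1/2, -1/3, 1/4, -1/5, 1/6, …
g: a_k = -2, -2, -10, -18, -58, -130, -362, …
h₀=f+g: left-lcm gives L₀, ord ≤ 3.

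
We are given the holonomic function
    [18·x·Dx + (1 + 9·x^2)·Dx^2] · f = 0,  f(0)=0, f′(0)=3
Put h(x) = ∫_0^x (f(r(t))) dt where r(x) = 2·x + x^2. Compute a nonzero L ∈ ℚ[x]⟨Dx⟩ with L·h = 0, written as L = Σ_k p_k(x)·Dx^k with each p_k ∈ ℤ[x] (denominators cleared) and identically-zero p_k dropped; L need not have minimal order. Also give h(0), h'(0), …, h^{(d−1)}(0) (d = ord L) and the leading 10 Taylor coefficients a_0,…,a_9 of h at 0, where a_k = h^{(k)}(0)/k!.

f: a_k = 0, 3, 0, -9, 0, 243/5, 0, -2187/7, 0, 2187, …
L₀ from L_f via x↦r, Dx↦r'^{-1}Dx.
∫: right-multiply L₀ by Dx.
L = (-1 + 72·x + 144·x^2 + 108·x^3 + 27·x^4)·Dx^2 + (1 + x + 36·x^2 + 72·x^3 + 45·x^4 + 9·x^5)·Dx^3  (order 3).
h: a_k = 0, 0, 3, 1, -18, -108/5, 1251/5, 3879/7, -31590/7, -15336, …
ICs: h(0) = 0, h′(0) = 0, h′′(0) = 6.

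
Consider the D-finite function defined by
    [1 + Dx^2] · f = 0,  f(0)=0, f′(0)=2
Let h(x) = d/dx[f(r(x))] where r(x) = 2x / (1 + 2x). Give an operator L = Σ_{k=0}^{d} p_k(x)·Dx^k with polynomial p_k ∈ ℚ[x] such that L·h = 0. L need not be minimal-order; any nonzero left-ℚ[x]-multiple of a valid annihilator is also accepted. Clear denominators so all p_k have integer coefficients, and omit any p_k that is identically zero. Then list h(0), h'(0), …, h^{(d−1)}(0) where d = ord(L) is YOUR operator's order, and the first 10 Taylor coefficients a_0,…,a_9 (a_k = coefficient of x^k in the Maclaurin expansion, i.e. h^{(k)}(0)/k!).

f: a_k = 0, 2, 0, -1/3, 0, 1/60, 0, -1/2520, 0, 1/181440, …
f∘r: x↦r, Dx↦Dx/r' in L_f ⇒ L₀.
Differentiate: ansatz ord ≤ ord L₀ ⇒ L.
L = (28 + 96·x + 96·x^2) + (12 + 72·x + 144·x^2 + 96·x^3)·Dx + (1 + 8·x + 24·x^2 + 32·x^3 + 16·x^4)·Dx^2  (order 2).
h: a_k = 4, -16, 40, -64, 8/3, 480, -110896/45, 407296/45, -1793432/63, 5117920/63, …
ICs: h(0) = 4, h′(0) = -16.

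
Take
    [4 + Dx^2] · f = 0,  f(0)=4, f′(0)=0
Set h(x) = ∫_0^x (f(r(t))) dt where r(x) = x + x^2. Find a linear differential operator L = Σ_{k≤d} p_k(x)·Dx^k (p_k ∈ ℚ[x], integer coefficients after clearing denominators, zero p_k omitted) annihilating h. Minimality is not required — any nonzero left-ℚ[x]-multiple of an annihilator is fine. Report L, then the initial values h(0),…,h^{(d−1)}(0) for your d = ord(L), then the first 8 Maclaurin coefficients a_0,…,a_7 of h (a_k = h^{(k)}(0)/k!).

L = (4 + 24·x + 48·x^2 + 32·x^3)·Dx - 2·Dx^2 + (1 + 2·x)·Dx^3  (order 3).
h: a_k = 0, 4, 0, -8/3, -4, -16/15, 16/9, 704/315, …
ICs: h(0) = 0, h′(0) = 4, h′′(0) = 0.

f: a_k = 4, 0, -8, 0, 8/3, 0, -16/45, 0, …
Substitute x→r, Dx→(1/r')Dx; clear ⇒ L₀.
∫: right-multiply L₀ by Dx.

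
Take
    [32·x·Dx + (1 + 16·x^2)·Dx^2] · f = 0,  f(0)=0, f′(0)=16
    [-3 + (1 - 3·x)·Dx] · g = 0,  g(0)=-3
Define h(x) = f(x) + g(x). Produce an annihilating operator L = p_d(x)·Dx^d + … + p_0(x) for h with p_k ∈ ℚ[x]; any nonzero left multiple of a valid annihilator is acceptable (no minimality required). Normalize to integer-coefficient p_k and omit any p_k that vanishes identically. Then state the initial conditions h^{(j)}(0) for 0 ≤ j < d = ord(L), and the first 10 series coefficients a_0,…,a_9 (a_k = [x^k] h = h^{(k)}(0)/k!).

L = (96 - 1152·x - 4608·x^2)·Dx + (-43 + 96·x - 240·x^2 - 4608·x^3)·Dx^2 + (3 + 7·x + 112·x^3 - 768·x^4)·Dx^3  (order 3).
h: a_k = -3, 7, -27, -499/3, -243, 451/5, -2187, -111463/7, -19683, 517135/9, …
ICs: h(0) = -3, h′(0) = 7, h′′(0) = -54.

f: a_k = 0, 16, 0, -256/3, 0, 4096/5, 0, -65536/7, 0, 1048576/9, …
g: a_k = -3, -9, -27, -81, -243, -729, -2187, -6561, -19683, -59049, …
h₀=f+g: left-lcm gives L₀, ord ≤ 3.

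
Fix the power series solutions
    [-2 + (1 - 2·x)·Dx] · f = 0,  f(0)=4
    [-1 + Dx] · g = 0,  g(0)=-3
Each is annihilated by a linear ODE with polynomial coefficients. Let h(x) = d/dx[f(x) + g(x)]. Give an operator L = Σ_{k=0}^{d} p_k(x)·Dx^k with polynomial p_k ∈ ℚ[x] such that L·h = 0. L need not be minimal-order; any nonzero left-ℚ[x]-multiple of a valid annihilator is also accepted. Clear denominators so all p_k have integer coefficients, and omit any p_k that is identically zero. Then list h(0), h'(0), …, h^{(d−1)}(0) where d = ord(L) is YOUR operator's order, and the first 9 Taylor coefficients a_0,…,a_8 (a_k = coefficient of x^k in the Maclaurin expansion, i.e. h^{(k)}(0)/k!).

f: a_k = 4, 8, 16, 32, 64, 128, 256, 512, 1024, …
g: a_k = -3, -3, -3/2, -1/2, -1/8, -1/40, -1/240, -1/1680, -1/13440, …
Weyl lclm of L_f,L_g ⇒ L₀ (ord ≤ 2).
Derive L from L₀ (diff closure).
L = (20 + 8·x) + (-23 - 4·x + 4·x^2)·Dx + (3 - 4·x - 4·x^2)·Dx^2  (order 2).
h: a_k = 5, 29, 189/2, 511/2, 5119/8, 61439/40, 860159/240, 13762559/1680, 247726079/13440, …
ICs: h(0) = 5, h′(0) = 29.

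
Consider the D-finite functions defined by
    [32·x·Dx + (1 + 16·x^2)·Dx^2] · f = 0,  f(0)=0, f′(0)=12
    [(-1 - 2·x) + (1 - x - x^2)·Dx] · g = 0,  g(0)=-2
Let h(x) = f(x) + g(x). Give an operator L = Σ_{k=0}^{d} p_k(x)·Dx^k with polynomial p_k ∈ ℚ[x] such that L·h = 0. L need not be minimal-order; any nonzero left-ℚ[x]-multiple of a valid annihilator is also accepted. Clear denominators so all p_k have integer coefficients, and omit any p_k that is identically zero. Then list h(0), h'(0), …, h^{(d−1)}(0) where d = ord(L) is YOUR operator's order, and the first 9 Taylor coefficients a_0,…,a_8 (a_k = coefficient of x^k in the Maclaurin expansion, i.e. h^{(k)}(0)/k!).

L = (64 - 256·x - 3904·x^2 - 6912·x^3 - 9696·x^4 - 1536·x^6)·Dx + (-25 - 24·x + 542·x^2 - 780·x^3 - 6800·x^4 - 6560·x^5 - 768·x^6 - 1536·x^7)·Dx^2 + (2 + 17·x + 62·x^2 + 202·x^3 + 445·x^4 - 1136·x^5 - 576·x^6 - 256·x^7 - 256·x^8)·Dx^3  (order 3).
h: a_k = -2, 10, -4, -70, -10, 2992/5, -26, -49446/7, -68, …
ICs: h(0) = -2, h′(0) = 10, h′′(0) = -8.

f: a_k = 0, 12, 0, -64, 0, 3072/5, 0, -49152/7, 0, …
g: a_k = -2, -2, -4, -6, -10, -16, -26, -42, -68, …
L₀ := lclm(L_f,L_g); ord L₀ ≤ 2+1.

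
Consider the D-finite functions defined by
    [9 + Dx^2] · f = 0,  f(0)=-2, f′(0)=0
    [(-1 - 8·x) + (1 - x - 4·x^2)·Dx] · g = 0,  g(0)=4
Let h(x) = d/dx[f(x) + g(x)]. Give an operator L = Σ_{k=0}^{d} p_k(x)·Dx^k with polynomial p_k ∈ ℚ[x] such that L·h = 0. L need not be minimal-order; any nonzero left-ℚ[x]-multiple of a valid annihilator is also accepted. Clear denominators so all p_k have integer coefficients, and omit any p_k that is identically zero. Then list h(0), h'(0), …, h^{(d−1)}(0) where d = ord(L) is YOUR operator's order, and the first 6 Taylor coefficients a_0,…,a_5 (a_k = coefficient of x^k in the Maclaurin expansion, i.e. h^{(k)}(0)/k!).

f: a_k = -2, 0, 9, 0, -27/4, 0, …
g: a_k = 4, 4, 20, 36, 116, 260, …
Weyl lclm of L_f,L_g ⇒ L₀ (ord ≤ 3).
h₀' ⇒ L via d/dx closure of L₀.
L = (2358 + 13068·x + 57006·x^2 + 38520·x^3 + 83520·x^4 + 31104·x^5 + 41472·x^6) + (-189 - 1413·x + 1251·x^2 + 4203·x^3 + 5580·x^4 + 11952·x^5 + 12096·x^6 + 13824·x^7)·Dx + (262 + 1452·x + 6334·x^2 + 4280·x^3 + 9280·x^4 + 3456·x^5 + 4608·x^6)·Dx^2 + (-21 - 157·x + 139·x^2 + 467·x^3 + 620·x^4 + 1328·x^5 + 1344·x^6 + 1536·x^7)·Dx^3  (order 3).
h: a_k = 4, 58, 108, 437, 1300, 87123/20, …
ICs: h(0) = 4, h′(0) = 58, h′′(0) = 216.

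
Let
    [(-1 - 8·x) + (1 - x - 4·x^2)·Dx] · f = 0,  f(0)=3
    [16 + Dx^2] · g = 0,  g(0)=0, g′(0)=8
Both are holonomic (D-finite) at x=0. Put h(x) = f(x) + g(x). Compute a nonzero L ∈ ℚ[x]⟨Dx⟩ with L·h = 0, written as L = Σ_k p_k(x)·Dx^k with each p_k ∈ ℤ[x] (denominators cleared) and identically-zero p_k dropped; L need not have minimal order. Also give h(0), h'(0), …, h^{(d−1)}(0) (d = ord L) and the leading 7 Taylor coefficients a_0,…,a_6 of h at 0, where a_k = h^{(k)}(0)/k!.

f: a_k = 3, 3, 15, 27, 87, 195, 543, …
g: a_k = 0, 8, 0, -64/3, 0, 256/15, 0, …
Sum ⇒ L₀ = lclm(L_f,L_g) in ℚ(x)⟨Dx⟩.
L = (560 + 4608·x + 1664·x^2 + 6144·x^3 + 10240·x^4 + 16384·x^5) + (-208 + 272·x + 896·x^2 - 1408·x^3 - 1536·x^4 + 6144·x^5 + 8192·x^6)·Dx + (35 + 288·x + 104·x^2 + 384·x^3 + 640·x^4 + 1024·x^5)·Dx^2 + (-13 + 17·x + 56·x^2 - 88·x^3 - 96·x^4 + 384·x^5 + 512·x^6)·Dx^3  (order 3).
h: a_k = 3, 11, 15, 17/3, 87, 3181/15, 543, …
ICs: h(0) = 3, h′(0) = 11, h′′(0) = 30.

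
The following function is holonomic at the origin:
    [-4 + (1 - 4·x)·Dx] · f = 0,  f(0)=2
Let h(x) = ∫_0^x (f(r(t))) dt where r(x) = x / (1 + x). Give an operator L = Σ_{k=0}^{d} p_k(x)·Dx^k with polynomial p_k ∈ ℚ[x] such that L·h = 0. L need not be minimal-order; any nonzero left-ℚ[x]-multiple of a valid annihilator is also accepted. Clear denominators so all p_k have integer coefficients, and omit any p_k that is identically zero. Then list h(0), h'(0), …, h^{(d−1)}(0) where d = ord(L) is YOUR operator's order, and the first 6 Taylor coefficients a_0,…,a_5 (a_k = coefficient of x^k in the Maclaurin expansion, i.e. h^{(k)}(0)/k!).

L = 4·Dx + (-1 + 2·x + 3·x^2)·Dx^2  (order 2).
h: a_k = 0, 2, 4, 8, 18, 216/5, …
ICs: h(0) = 0, h′(0) = 2.

f: a_k = 2, 8, 32, 128, 512, 2048, …
h₀=f(r): pull back L_f along r ⇒ L₀.
h=∫h₀ ⇒ L = L₀·Dx.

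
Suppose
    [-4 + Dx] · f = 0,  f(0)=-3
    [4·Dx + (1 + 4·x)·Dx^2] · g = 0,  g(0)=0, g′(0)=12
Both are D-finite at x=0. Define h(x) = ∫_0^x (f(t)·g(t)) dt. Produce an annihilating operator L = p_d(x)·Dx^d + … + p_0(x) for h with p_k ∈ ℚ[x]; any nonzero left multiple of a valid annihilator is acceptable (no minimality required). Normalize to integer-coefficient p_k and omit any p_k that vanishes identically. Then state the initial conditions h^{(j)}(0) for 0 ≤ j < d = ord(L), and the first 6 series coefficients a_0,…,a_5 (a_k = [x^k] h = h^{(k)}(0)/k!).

f: a_k = -3, -12, -24, -32, -32, -128/5, …
g: a_k = 0, 12, -24, 64, -192, 3072/5, …
L₀ := L_f ⊗_s L_g (sym. prod.), ord ≤ 2.
Integrate: L := L₀·Dx.
L = 64·x·Dx + (-4 - 32·x)·Dx^2 + (1 + 4·x)·Dx^3  (order 3).
h: a_k = 0, 0, -18, -24, -48, 0, …
ICs: h(0) = 0, h′(0) = 0, h′′(0) = -36.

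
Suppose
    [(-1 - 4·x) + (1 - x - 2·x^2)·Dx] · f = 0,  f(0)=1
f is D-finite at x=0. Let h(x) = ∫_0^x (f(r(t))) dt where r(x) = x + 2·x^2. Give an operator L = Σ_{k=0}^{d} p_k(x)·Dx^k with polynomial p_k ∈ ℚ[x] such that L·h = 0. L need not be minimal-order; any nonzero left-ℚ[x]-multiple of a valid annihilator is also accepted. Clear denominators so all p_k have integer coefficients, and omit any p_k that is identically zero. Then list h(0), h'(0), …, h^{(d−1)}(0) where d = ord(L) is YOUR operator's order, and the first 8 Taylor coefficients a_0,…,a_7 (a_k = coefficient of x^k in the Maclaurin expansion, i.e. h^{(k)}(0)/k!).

f: a_k = 1, 1, 3, 5, 11, 21, 43, 85, …
Change of var in L_f (x↦r) gives L₀.
h=∫₀ˣh₀: take L = L₀·Dx.
L = (1 + 8·x + 24·x^2 + 32·x^3)·Dx + (-1 + x + 4·x^2 + 8·x^3 + 8·x^4)·Dx^2  (order 2).
h: a_k = 0, 1, 1/2, 5/3, 17/4, 53/5, 169/6, 557/7, …
ICs: h(0) = 0, h′(0) = 1.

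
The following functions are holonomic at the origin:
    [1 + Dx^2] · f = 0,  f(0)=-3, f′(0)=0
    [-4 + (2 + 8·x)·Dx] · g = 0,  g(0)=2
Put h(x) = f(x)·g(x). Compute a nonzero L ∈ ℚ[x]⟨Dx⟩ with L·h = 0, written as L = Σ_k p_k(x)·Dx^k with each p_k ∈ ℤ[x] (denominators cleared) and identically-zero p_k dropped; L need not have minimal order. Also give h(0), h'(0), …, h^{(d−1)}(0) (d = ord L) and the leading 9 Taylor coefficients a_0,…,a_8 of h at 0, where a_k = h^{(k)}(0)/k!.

L = (13 + 8·x + 16·x^2) + (-4 - 16·x)·Dx + (1 + 8·x + 16·x^2)·Dx^2  (order 2).
h: a_k = -6, -12, 15, -18, 215/4, -313/2, 56941/120, -90059/60, 32917807/6720, …
ICs: h(0) = -6, h′(0) = -12.

f: a_k = -3, 0, 3/2, 0, -1/8, 0, 1/240, 0, -1/13440, …
g: a_k = 2, 4, -4, 8, -20, 56, -168, 528, -1716, …
h₀=f·g: eliminate ⇒ L₀, order ≤ 2·1.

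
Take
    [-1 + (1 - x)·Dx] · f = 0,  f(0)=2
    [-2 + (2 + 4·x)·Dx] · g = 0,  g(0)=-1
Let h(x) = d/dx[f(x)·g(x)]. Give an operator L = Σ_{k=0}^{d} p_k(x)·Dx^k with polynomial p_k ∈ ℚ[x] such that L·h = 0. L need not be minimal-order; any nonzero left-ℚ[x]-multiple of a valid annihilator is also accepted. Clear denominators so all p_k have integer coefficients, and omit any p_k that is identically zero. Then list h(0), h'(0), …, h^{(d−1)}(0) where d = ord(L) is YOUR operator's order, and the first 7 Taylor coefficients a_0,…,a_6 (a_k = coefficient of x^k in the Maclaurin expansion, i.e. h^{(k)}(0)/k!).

f: a_k = 2, 2, 2, 2, 2, 2, 2, …
g: a_k = -1, -1, 1/2, -1/2, 5/8, -7/8, 21/16, …
Product ⇒ symmetric product L₀, ord ≤ 1.
h=h₀': d/dx-closure on L₀ ⇒ L.
L = (3 + 12·x + 3·x^2) + (-2 - 3·x + 3·x^2 + 2·x^3)·Dx  (order 1).
h: a_k = -4, -6, -12, -11, -45/2, -45/4, -42, …
ICs: h(0) = -4.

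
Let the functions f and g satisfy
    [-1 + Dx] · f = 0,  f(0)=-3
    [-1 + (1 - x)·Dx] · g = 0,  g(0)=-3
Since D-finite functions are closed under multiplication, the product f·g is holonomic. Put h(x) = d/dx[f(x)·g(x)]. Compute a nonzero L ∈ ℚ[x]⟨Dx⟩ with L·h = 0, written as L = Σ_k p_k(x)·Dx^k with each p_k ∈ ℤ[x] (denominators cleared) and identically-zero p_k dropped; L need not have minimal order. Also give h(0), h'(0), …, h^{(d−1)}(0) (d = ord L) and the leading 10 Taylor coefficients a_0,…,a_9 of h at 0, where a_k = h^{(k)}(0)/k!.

f: a_k = -3, -3, -3/2, -1/2, -1/8, -1/40, -1/240, -1/1680, -1/13440, -1/120960, …
g: a_k = -3, -3, -3, -3, -3, -3, -3, -3, -3, -3, …
f·g: L₀ = L_f ⊗_s L_g, ord ≤ 1·1.
h₀' ⇒ L via d/dx closure of L₀.
L = (5 - 4·x + x^2) + (-2 + 3·x - x^2)·Dx  (order 1).
h: a_k = 18, 45, 72, 195/2, 489/4, 5871/40, 685/4, 109601/560, 98641/448, 9864101/40320, …
ICs: h(0) = 18.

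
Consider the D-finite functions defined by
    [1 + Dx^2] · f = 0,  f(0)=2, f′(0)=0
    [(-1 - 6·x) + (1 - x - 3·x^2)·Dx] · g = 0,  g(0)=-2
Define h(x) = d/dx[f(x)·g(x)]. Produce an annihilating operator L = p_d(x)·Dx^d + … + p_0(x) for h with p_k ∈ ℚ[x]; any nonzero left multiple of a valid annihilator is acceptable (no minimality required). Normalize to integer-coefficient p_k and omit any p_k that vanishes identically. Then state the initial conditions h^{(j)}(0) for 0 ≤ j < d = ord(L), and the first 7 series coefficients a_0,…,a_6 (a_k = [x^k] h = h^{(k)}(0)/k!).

L = (83 - 2·x - 5·x^2 + 6·x^3 + 9·x^4) + (16 + 98·x + 18·x^2 + 36·x^3)·Dx + (-5 + 4·x + 13·x^2 + 6·x^3 + 9·x^4)·Dx^2  (order 2).
h: a_k = -4, -28, -78, -818/3, -4385/6, -63119/30, -994343/180, …
ICs: h(0) = -4, h′(0) = -28.

f: a_k = 2, 0, -1, 0, 1/12, 0, -1/360, …
g: a_k = -2, -2, -8, -14, -38, -80, -194, …
L₀ := L_f ⊗_s L_g (sym. prod.), ord ≤ 2.
h₀' ⇒ L via d/dx closure of L₀.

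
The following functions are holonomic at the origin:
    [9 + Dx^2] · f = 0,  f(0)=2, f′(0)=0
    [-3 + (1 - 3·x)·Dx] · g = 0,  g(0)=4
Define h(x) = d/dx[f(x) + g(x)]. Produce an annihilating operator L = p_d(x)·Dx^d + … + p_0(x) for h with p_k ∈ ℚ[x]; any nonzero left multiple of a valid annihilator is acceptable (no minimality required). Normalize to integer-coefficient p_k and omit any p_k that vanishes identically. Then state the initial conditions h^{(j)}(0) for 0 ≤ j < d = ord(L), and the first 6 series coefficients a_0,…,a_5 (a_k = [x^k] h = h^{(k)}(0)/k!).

L = (702 - 324·x + 486·x^2) + (-63 + 243·x - 243·x^2 + 243·x^3)·Dx + (78 - 36·x + 54·x^2)·Dx^2 + (-7 + 27·x - 27·x^2 + 27·x^3)·Dx^3  (order 3).
h: a_k = 12, 54, 324, 1323, 4860, 349677/20, …
ICs: h(0) = 12, h′(0) = 54, h′′(0) = 648.

f: a_k = 2, 0, -9, 0, 27/4, 0, …
g: a_k = 4, 12, 36, 108, 324, 972, …
L₀ := lclm(L_f,L_g); ord L₀ ≤ 2+1.
Derive L from L₀ (diff closure).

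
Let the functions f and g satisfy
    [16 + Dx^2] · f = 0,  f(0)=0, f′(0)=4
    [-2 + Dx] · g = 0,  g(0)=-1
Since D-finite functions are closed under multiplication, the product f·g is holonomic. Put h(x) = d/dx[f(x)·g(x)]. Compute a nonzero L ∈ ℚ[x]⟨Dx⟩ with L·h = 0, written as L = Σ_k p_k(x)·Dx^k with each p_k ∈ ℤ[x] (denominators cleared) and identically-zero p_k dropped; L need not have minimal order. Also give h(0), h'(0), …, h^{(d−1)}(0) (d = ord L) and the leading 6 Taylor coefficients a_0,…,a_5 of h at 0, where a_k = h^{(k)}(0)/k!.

f: a_k = 0, 4, 0, -32/3, 0, 128/15, …
g: a_k = -1, -2, -2, -4/3, -2/3, -4/15, …
Product ⇒ symmetric product L₀, ord ≤ 2.
h=h₀': d/dx-closure on L₀ ⇒ L.
L = 20 - 4·Dx + Dx^2  (order 2).
h: a_k = -4, -16, 8, 64, 152/3, -352/15, …
ICs: h(0) = -4, h′(0) = -16.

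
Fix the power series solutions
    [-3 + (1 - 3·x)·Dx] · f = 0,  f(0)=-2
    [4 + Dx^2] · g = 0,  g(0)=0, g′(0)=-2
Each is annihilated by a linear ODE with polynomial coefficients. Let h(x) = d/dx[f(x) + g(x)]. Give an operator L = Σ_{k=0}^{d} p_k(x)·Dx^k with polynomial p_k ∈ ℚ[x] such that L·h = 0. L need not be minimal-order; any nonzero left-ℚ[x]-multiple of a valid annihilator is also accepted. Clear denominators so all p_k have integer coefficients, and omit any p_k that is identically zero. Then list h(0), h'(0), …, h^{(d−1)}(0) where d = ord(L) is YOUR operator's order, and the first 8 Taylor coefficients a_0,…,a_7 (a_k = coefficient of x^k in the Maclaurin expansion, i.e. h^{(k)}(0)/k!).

f: a_k = -2, -6, -18, -54, -162, -486, -1458, -4374, …
g: a_k = 0, -2, 0, 4/3, 0, -4/15, 0, 8/315, …
Weyl lclm of L_f,L_g ⇒ L₀ (ord ≤ 3).
Differentiate: ansatz ord ≤ ord L₀ ⇒ L.
L = (1344 - 288·x + 432·x^2) + (-116 + 396·x - 216·x^2 + 216·x^3)·Dx + (336 - 72·x + 108·x^2)·Dx^2 + (-29 + 99·x - 54·x^2 + 54·x^3)·Dx^3  (order 3).
h: a_k = -8, -36, -158, -648, -7294/3, -8748, -1377802/45, -104976, …
ICs: h(0) = -8, h′(0) = -36, h′′(0) = -316.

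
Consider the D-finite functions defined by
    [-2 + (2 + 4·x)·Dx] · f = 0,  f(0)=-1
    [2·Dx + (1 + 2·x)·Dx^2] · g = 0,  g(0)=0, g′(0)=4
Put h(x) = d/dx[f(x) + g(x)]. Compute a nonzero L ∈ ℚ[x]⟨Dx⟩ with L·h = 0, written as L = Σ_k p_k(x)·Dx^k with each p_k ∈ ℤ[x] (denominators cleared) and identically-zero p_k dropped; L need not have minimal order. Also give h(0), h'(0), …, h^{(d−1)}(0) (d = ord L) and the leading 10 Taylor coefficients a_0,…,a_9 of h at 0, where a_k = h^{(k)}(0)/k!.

f: a_k = -1, -1, 1/2, -1/2, 5/8, -7/8, 21/16, -33/16, 429/128, -715/128, …
g: a_k = 0, 4, -4, 16/3, -8, 64/5, -64/3, 256/7, -64, 1024/9, …
L₀ := lclm(L_f,L_g); ord L₀ ≤ 1+2.
Differentiate: ansatz ord ≤ ord L₀ ⇒ L.
L = 2 + (5 + 10·x)·Dx + (1 + 4·x + 4·x^2)·Dx^2  (order 2).
h: a_k = 3, -7, 29/2, -59/2, 477/8, -961/8, 3865/16, -7763/16, 124637/128, -249989/128, …
ICs: h(0) = 3, h′(0) = -7.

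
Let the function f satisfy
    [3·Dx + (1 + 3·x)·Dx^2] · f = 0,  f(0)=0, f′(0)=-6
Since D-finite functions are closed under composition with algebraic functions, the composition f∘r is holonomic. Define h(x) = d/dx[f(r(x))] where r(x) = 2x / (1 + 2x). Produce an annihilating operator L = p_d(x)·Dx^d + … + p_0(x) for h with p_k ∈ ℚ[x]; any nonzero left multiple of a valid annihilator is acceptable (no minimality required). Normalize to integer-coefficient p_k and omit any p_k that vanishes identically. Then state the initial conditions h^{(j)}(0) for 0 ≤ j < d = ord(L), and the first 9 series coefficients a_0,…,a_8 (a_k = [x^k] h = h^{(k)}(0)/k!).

L = (10 + 32·x) + (1 + 10·x + 16·x^2)·Dx  (order 1).
h: a_k = -12, 120, -1008, 8160, -65472, 524160, -4194048, 33553920, -268434432, …
ICs: h(0) = -12.

f: a_k = 0, -6, 9, -18, 81/2, -486/5, 243, -4374/7, 6561/4, …
h₀=f(r): pull back L_f along r ⇒ L₀.
h₀' ⇒ L via d/dx closure of L₀.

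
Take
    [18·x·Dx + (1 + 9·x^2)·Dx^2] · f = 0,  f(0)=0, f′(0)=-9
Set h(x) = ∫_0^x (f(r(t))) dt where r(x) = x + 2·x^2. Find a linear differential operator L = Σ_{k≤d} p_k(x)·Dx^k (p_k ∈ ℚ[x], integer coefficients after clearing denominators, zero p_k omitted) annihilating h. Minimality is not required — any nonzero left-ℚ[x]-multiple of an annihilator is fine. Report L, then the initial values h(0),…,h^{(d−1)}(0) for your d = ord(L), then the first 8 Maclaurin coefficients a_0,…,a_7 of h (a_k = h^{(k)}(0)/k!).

f: a_k = 0, -9, 0, 27, 0, -729/5, 0, 6561/7, …
Substitute x→r, Dx→(1/r')Dx; clear ⇒ L₀.
h=∫h₀ ⇒ L = L₀·Dx.
L = (-4 + 18·x + 144·x^2 + 432·x^3 + 432·x^4)·Dx^2 + (1 + 4·x + 9·x^2 + 72·x^3 + 180·x^4 + 144·x^5)·Dx^3  (order 3).
h: a_k = 0, 0, -9/2, -6, 27/4, 162/5, 297/10, -1242/7, …
ICs: h(0) = 0, h′(0) = 0, h′′(0) = -9.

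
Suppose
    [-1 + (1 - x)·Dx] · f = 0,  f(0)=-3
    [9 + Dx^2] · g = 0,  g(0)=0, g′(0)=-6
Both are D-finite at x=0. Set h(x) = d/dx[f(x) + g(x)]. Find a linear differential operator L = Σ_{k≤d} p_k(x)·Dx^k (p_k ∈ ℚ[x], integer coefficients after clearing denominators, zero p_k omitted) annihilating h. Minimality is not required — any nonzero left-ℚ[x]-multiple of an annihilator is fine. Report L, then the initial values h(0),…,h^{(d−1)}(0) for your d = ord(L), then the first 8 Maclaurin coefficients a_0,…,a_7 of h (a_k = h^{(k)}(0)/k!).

f: a_k = -3, -3, -3, -3, -3, -3, -3, -3, …
g: a_k = 0, -6, 0, 9, 0, -81/20, 0, 243/280, …
Weyl lclm of L_f,L_g ⇒ L₀ (ord ≤ 3).
h=h₀': d/dx-closure on L₀ ⇒ L.
L = (126 - 108·x + 54·x^2) + (-45 + 99·x - 81·x^2 + 27·x^3)·Dx + (14 - 12·x + 6·x^2)·Dx^2 + (-5 + 11·x - 9·x^2 + 3·x^3)·Dx^3  (order 3).
h: a_k = -9, -6, 18, -12, -141/4, -18, -597/40, -24, …
ICs: h(0) = -9, h′(0) = -6, h′′(0) = 36.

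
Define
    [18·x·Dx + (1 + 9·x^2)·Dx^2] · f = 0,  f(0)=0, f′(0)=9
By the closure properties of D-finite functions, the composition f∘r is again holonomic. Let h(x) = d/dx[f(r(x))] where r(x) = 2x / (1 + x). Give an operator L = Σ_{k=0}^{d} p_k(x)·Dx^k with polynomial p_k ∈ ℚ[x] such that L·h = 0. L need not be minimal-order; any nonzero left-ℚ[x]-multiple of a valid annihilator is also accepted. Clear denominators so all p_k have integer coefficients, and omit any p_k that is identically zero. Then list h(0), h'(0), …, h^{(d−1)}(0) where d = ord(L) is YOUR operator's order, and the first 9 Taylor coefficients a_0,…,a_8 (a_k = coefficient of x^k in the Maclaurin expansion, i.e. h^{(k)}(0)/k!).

L = (2 + 74·x) + (1 + 2·x + 37·x^2)·Dx  (order 1).
h: a_k = 18, -36, -594, 2520, 16938, -127116, -372474, 5448240, 2885058, …
ICs: h(0) = 18.

f: a_k = 0, 9, 0, -27, 0, 729/5, 0, -6561/7, 0, …
L₀ from L_f via x↦r, Dx↦r'^{-1}Dx.
Derive L from L₀ (diff closure).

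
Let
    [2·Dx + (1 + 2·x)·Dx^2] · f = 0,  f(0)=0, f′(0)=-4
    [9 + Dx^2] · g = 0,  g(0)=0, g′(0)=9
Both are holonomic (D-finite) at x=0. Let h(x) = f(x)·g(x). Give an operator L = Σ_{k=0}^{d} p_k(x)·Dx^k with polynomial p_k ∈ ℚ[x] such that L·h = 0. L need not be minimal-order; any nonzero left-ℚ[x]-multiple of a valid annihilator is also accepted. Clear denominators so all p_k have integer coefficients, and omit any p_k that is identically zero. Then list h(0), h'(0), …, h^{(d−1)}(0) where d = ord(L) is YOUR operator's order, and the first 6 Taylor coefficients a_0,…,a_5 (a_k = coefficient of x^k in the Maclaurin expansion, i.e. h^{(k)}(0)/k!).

f: a_k = 0, -4, 4, -16/3, 8, -64/5, …
g: a_k = 0, 9, 0, -27/2, 0, 243/40, …
h₀=f·g: eliminate ⇒ L₀, order ≤ 2·2.
L = (63 + 1053·x + 3969·x^2 + 5832·x^3 + 2916·x^4) + (63 + 450·x + 972·x^2 + 648·x^3)·Dx + (25 + 270·x + 918·x^2 + 1296·x^3 + 648·x^4)·Dx^2 + (7 + 50·x + 108·x^2 + 72·x^3)·Dx^3 + (2 + 17·x + 53·x^2 + 72·x^3 + 36·x^4)·Dx^4  (order 4).
h: a_k = 0, 0, -36, 36, 6, 18, …
ICs: h(0) = 0, h′(0) = 0, h′′(0) = -72, h′′′(0) = 216.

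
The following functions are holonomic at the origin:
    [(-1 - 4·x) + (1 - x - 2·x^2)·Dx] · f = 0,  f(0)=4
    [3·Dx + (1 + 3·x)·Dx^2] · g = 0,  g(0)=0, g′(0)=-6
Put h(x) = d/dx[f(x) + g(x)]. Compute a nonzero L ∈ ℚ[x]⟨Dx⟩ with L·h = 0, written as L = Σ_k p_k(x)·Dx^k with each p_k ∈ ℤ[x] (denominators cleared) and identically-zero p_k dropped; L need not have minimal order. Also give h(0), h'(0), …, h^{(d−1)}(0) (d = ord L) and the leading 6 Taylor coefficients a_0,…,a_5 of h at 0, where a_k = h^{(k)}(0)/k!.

L = (66 + 270·x + 576·x^2 + 336·x^3 + 288·x^4) + (4 + 96·x + 492·x^2 + 832·x^3 + 696·x^4 + 480·x^5)·Dx + (-3 - 19·x - 25·x^2 + 39·x^3 + 116·x^4 + 164·x^5 + 96·x^6)·Dx^2  (order 2).
h: a_k = -2, 42, 6, 338, -66, 2490, …
ICs: h(0) = -2, h′(0) = 42.

f: a_k = 4, 4, 12, 20, 44, 84, …
g: a_k = 0, -6, 9, -18, 81/2, -486/5, …
Weyl lclm of L_f,L_g ⇒ L₀ (ord ≤ 3).
h=h₀': d/dx-closure on L₀ ⇒ L.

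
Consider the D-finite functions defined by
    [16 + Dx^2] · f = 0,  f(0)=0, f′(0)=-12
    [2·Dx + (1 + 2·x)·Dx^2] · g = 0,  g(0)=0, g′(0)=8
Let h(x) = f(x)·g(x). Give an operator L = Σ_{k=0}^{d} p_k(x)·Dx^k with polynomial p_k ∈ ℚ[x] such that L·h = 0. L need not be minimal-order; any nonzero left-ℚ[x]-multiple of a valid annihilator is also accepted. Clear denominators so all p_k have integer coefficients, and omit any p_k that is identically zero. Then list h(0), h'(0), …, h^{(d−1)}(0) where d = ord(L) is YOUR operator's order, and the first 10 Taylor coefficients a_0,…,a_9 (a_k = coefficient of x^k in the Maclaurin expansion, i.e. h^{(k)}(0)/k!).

f: a_k = 0, -12, 0, 32, 0, -128/5, 0, 1024/105, 0, -2048/945, …
g: a_k = 0, 8, -8, 32/3, -16, 128/5, -128/3, 512/7, -128, 2048/9, …
f·g: L₀ = L_f ⊗_s L_g, ord ≤ 2·2.
L = (2688 + 27648·x + 93184·x^2 + 131072·x^3 + 65536·x^4) + (896 + 5888·x + 12288·x^2 + 8192·x^3)·Dx + (408 + 3712·x + 11904·x^2 + 16384·x^3 + 8192·x^4)·Dx^2 + (56 + 368·x + 768·x^2 + 512·x^3)·Dx^3 + (15 + 124·x + 380·x^2 + 512·x^3 + 256·x^4)·Dx^4  (order 4).
h: a_k = 0, 0, -96, 96, 128, -64, -512/3, 1024/5, -26624/105, 52736/105, …
ICs: h(0) = 0, h′(0) = 0, h′′(0) = -192, h′′′(0) = 576.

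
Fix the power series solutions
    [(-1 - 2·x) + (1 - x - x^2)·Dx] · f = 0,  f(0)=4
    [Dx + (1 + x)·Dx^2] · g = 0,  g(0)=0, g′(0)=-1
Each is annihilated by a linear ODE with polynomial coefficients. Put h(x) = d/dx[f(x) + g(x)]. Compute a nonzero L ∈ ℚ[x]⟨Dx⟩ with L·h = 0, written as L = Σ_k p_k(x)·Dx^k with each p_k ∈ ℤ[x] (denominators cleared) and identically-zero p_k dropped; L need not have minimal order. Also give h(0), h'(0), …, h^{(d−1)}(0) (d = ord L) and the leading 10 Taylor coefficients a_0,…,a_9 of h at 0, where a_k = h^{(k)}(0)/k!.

f: a_k = 4, 4, 8, 12, 20, 32, 52, 84, 136, 220, …
g: a_k = 0, -1, 1/2, -1/3, 1/4, -1/5, 1/6, -1/7, 1/8, -1/9, …
h₀=f+g: left-lcm gives L₀, ord ≤ 3.
Derive L from L₀ (diff closure).
L = (26 + 70·x + 76·x^2 + 36·x^3 + 12·x^4) + (16 + 84·x + 160·x^2 + 144·x^3 + 74·x^4 + 20·x^5)·Dx + (-5 - 11·x + x^2 + 23·x^3 + 29·x^4 + 17·x^5 + 4·x^6)·Dx^2  (order 2).
h: a_k = 3, 17, 35, 81, 159, 313, 587, 1089, 1979, 3561, …
ICs: h(0) = 3, h′(0) = 17.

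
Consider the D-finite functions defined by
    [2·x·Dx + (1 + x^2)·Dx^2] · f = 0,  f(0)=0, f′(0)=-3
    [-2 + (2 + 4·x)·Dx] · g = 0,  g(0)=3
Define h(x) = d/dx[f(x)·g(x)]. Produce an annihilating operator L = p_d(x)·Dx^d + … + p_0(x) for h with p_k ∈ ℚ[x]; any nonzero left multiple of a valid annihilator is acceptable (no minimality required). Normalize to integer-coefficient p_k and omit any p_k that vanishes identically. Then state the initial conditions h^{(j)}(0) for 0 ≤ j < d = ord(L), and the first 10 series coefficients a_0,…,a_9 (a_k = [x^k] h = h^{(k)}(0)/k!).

f: a_k = 0, -3, 0, 1, 0, -3/5, 0, 3/7, 0, -1/3, …
g: a_k = 3, 3, -3/2, 3/2, -15/8, 21/8, -63/16, 99/16, -1287/128, 2145/128, …
Sym-product of L_f,L_g gives L₀ (≤ ord 2).
h₀' ⇒ L via d/dx closure of L₀.
L = (-1 + 20·x + 20·x^2 - 12·x^3 - 3·x^4) + (8 + 30·x + 54·x^2 + 34·x^3 - 42·x^4 - 12·x^5)·Dx + (3 + 10·x + 6·x^2 - 2·x^3 - x^4 - 12·x^5 - 4·x^6)·Dx^2  (order 2).
h: a_k = -9, -18, 45/2, -6, 93/8, -981/20, 6789/80, -8709/70, 207315/896, -206161/448, …
ICs: h(0) = -9, h′(0) = -18.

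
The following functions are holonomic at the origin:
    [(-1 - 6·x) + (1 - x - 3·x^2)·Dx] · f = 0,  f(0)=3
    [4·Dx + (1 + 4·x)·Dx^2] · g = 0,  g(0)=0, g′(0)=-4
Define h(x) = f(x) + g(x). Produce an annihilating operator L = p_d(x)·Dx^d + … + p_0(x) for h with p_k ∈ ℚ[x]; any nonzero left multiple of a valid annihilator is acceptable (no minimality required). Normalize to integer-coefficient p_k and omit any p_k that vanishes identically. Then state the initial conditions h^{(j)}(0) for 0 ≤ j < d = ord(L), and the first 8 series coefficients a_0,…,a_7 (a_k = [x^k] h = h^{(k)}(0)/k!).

f: a_k = 3, 3, 12, 21, 57, 120, 291, 651, …
g: a_k = 0, -4, 8, -64/3, 64, -1024/5, 2048/3, -16384/7, …
Sum ⇒ L₀ = lclm(L_f,L_g) in ℚ(x)⟨Dx⟩.
L = (212 + 1072·x + 3144·x^2 + 2160·x^3 + 2592·x^4)·Dx + (5 + 248·x + 1922·x^2 + 4308·x^3 + 4464·x^4 + 4320·x^5)·Dx^2 + (-6 - 53·x - 108·x^2 + 110·x^3 + 519·x^4 + 1044·x^5 + 864·x^6)·Dx^3  (order 3).
h: a_k = 3, -1, 20, -1/3, 121, -424/5, 2921/3, -11827/7, …
ICs: h(0) = 3, h′(0) = -1, h′′(0) = 40.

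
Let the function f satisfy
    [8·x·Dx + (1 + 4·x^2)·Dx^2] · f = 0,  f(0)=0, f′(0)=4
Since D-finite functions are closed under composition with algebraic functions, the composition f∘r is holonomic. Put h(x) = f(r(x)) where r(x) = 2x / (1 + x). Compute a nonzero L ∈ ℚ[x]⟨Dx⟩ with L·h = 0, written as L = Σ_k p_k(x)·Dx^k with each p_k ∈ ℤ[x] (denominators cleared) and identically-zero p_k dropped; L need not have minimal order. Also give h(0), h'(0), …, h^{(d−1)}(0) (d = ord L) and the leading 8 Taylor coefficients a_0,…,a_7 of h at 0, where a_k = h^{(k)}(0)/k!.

f: a_k = 0, 4, 0, -16/3, 0, 64/5, 0, -256/7, …
f∘r: x↦r, Dx↦Dx/r' in L_f ⇒ L₀.
L = (2 + 34·x)·Dx + (1 + 2·x + 17·x^2)·Dx^2  (order 2).
h: a_k = 0, 8, -8, -104/3, 120, 808/5, -4888/3, 5816/7, …
ICs: h(0) = 0, h′(0) = 8.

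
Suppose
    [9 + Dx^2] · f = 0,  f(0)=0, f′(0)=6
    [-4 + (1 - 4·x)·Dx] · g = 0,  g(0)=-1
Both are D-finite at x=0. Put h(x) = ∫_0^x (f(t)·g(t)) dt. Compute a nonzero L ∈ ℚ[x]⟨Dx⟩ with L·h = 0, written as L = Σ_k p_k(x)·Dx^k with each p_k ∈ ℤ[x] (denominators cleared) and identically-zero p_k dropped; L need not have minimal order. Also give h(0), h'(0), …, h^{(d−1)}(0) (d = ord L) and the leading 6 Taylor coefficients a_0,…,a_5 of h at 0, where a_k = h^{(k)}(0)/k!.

L = (-9 + 36·x)·Dx + 8·Dx^2 + (-1 + 4·x)·Dx^3  (order 3).
h: a_k = 0, 0, -3, -8, -87/4, -348/5, …
ICs: h(0) = 0, h′(0) = 0, h′′(0) = -6.

f: a_k = 0, 6, 0, -9, 0, 81/20, …
g: a_k = -1, -4, -16, -64, -256, -1024, …
f·g: L₀ = L_f ⊗_s L_g, ord ≤ 2·1.
∫: right-multiply L₀ by Dx.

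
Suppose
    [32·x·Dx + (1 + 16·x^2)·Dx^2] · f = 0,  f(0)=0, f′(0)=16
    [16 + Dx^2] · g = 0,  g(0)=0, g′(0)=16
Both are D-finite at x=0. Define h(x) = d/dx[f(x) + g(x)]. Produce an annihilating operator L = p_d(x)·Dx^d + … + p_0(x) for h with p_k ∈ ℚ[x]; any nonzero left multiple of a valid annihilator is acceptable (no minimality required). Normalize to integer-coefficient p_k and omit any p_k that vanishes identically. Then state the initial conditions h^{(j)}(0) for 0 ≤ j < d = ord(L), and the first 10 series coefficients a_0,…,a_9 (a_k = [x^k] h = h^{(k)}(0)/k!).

L = (-5632·x + 114688·x^3 + 131072·x^5) + (-16 + 1792·x^2 + 36864·x^4 + 65536·x^6)·Dx + (-352·x + 7168·x^3 + 8192·x^5)·Dx^2 + (-1 + 112·x^2 + 2304·x^4 + 4096·x^6)·Dx^3  (order 3).
h: a_k = 32, 0, -384, 0, 12800/3, 0, -2953216/45, 0, 330309632/315, 0, …
ICs: h(0) = 32, h′(0) = 0, h′′(0) = -768.

f: a_k = 0, 16, 0, -256/3, 0, 4096/5, 0, -65536/7, 0, 1048576/9, …
g: a_k = 0, 16, 0, -128/3, 0, 512/15, 0, -4096/315, 0, 8192/2835, …
f+g: L₀ = lclm(L_f,L_g), ord ≤ 2+2.
h=h₀': d/dx-closure on L₀ ⇒ L.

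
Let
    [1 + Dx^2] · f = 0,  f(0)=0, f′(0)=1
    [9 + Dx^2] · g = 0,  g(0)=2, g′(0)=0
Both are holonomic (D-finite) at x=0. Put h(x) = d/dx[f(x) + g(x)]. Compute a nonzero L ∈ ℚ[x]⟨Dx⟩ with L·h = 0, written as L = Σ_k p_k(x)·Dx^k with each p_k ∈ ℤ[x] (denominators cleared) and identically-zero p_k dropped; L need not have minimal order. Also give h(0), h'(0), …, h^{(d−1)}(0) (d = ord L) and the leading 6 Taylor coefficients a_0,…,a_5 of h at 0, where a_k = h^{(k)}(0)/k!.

L = 9 + 10·Dx^2 + Dx^4  (order 4).
h: a_k = 1, -18, -1/2, 27, 1/24, -243/20, …
ICs: h(0) = 1, h′(0) = -18, h′′(0) = -1, h′′′(0) = 162.

f: a_k = 0, 1, 0, -1/6, 0, 1/120, …
g: a_k = 2, 0, -9, 0, 27/4, 0, …
Weyl lclm of L_f,L_g ⇒ L₀ (ord ≤ 4).
Derive L from L₀ (diff closure).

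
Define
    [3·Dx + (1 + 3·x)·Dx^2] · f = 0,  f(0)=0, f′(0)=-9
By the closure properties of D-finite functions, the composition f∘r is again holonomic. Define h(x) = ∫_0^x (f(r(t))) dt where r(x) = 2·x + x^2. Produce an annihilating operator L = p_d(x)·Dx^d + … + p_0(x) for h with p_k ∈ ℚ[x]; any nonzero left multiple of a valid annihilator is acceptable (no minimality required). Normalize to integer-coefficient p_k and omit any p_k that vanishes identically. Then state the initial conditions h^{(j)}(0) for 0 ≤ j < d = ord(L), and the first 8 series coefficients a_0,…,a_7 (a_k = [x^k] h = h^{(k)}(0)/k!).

L = (5 + 6·x + 3·x^2)·Dx^2 + (1 + 7·x + 9·x^2 + 3·x^3)·Dx^3  (order 3).
h: a_k = 0, 0, -9, 15, -81/2, 1323/10, -2403/5, 13095/7, …
ICs: h(0) = 0, h′(0) = 0, h′′(0) = -18.

f: a_k = 0, -9, 27/2, -27, 243/4, -729/5, 729/2, -6561/7, …
L₀ from L_f via x↦r, Dx↦r'^{-1}Dx.
Integrate: L := L₀·Dx.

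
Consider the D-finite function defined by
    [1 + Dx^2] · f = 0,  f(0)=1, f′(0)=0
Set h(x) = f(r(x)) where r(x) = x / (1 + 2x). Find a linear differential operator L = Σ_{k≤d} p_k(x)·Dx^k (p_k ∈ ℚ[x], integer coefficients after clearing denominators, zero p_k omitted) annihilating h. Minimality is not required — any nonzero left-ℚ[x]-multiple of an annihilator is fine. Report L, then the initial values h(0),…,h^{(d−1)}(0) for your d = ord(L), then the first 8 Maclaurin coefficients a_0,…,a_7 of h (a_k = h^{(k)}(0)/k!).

L = 1 + (4 + 24·x + 48·x^2 + 32·x^3)·Dx + (1 + 8·x + 24·x^2 + 32·x^3 + 16·x^4)·Dx^2  (order 2).
h: a_k = 1, 0, -1/2, 2, -143/24, 47/3, -27601/720, 1787/20, …
ICs: h(0) = 1, h′(0) = 0.

f: a_k = 1, 0, -1/2, 0, 1/24, 0, -1/720, 0, …
f∘r: x↦r, Dx↦Dx/r' in L_f ⇒ L₀.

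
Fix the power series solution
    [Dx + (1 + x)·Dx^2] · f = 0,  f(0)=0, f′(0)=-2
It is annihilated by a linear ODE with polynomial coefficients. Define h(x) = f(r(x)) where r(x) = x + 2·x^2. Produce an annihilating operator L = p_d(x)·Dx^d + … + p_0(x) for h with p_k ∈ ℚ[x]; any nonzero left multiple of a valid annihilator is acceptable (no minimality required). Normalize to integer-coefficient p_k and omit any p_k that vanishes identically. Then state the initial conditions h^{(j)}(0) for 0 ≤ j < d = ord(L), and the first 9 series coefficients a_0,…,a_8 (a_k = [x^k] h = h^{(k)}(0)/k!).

f: a_k = 0, -2, 1, -2/3, 1/2, -2/5, 1/3, -2/7, 1/4, …
h₀=f(r): pull back L_f along r ⇒ L₀.
L = (-3 + 4·x + 8·x^2)·Dx + (1 + 5·x + 6·x^2 + 8·x^3)·Dx^2  (order 2).
h: a_k = 0, -2, -3, 10/3, 1/2, -22/5, 3, 26/7, -31/4, …
ICs: h(0) = 0, h′(0) = -2.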